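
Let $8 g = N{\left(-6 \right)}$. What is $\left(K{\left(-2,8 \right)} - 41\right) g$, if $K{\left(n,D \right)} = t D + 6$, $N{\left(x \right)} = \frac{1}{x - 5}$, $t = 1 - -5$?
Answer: $- \frac{13}{88} \approx -0.14773$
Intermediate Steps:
$t = 6$ ($t = 1 + 5 = 6$)
$N{\left(x \right)} = \frac{1}{-5 + x}$
$K{\left(n,D \right)} = 6 + 6 D$ ($K{\left(n,D \right)} = 6 D + 6 = 6 + 6 D$)
$g = - \frac{1}{88}$ ($g = \frac{1}{8 \left(-5 - 6\right)} = \frac{1}{8 \left(-11\right)} = \frac{1}{8} \left(- \frac{1}{11}\right) = - \frac{1}{88} \approx -0.011364$)
$\left(K{\left(-2,8 \right)} - 41\right) g = \left(\left(6 + 6 \cdot 8\right) - 41\right) \left(- \frac{1}{88}\right) = \left(\left(6 + 48\right) - 41\right) \left(- \frac{1}{88}\right) = \left(54 - 41\right) \left(- \frac{1}{88}\right) = 13 \left(- \frac{1}{88}\right) = - \frac{13}{88}$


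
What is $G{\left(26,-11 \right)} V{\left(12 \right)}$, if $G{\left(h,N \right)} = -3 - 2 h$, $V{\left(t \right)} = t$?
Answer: $-660$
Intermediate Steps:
$G{\left(26,-11 \right)} V{\left(12 \right)} = \left(-3 - 52\right) 12 = \left(-55\right) 12 = -660$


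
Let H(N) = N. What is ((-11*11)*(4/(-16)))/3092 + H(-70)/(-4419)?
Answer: 1400459/54654192 ≈ 0.025624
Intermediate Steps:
((-11*11)*(4/(-16)))/3092 + H(-70)/(-4419) = ((-11*11)*(4/(-16)))/3092 - 70/(-4419) = -484*(-1)/16*(1/3092) - 70*(-1/4419) = -121*(-1/4)*(1/3092) + 70/4419 = (121/4)*(1/3092) + 70/4419 = 121/12368 + 70/4419 = 1400459/54654192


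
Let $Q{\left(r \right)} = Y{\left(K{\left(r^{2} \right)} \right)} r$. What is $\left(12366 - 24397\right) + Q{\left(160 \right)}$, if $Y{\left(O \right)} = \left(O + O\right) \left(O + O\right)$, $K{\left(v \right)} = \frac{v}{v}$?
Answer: $-11391$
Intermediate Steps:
$K{\left(v \right)} = 1$
$Y{\left(O \right)} = 4 O^{2}$ ($Y{\left(O \right)} = 2 O 2 O = 4 O^{2}$)
$Q{\left(r \right)} = 4 r$ ($Q{\left(r \right)} = 4 \cdot 1^{2} r = 4 \cdot 1 r = 4 r$)
$\left(12366 - 24397\right) + Q{\left(160 \right)} = \left(12366 - 24397\right) + 4 \cdot 160 = -12031 + 640 = -11391$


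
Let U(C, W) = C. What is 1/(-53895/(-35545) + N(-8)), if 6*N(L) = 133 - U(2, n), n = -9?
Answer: 42654/995953 ≈ 0.042827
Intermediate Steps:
N(L) = 131/6 (N(L) = (133 - 1*2)/6 = (133 - 2)/6 = (1/6)*131 = 131/6)
1/(-53895/(-35545) + N(-8)) = 1/(-53895/(-35545) + 131/6) = 1/(-53895*(-1/35545) + 131/6) = 1/(10779/7109 + 131/6) = 1/(995953/42654) = 42654/995953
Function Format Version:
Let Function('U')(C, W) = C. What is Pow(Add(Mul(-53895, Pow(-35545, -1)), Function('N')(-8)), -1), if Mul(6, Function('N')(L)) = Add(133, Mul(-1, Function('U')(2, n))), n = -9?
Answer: Rational(42654, 995953) ≈ 0.042827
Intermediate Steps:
Function('N')(L) = Rational(131, 6) (Function('N')(L) = Mul(Rational(1, 6), Add(133, Mul(-1, 2))) = Mul(Rational(1, 6), Add(133, -2)) = Mul(Rational(1, 6), 131) = Rational(131, 6))
Pow(Add(Mul(-53895, Pow(-35545, -1)), Function('N')(-8)), -1) = Pow(Add(Mul(-53895, Pow(-35545, -1)), Rational(131, 6)), -1) = Pow(Add(Mul(-53895, Rational(-1, 35545)), Rational(131, 6)), -1) = Pow(Add(Rational(10779, 7109), Rational(131, 6)), -1) = Pow(Rational(995953, 42654), -1) = Rational(42654, 995953)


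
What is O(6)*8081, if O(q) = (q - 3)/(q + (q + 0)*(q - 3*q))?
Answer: -8081/22 ≈ -367.32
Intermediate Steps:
O(q) = (-3 + q)/(q - 2*q**2) (O(q) = (-3 + q)/(q + q*(-2*q)) = (-3 + q)/(q - 2*q**2))
O(6)*8081 = ((3 - 1*6)/(6*(-1 + 2*6)))*8081 = ((3 - 6)/(6*(-1 + 12)))*8081 = ((1/6)*(-3)/11)*8081 = ((1/6)*(1/11)*(-3))*8081 = -1/22*8081 = -8081/22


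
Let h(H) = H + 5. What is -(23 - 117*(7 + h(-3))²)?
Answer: 9454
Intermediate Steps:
h(H) = 5 + H
-(23 - 117*(7 + h(-3))²) = -(23 - 117*(7 + (5 - 3))²) = -(23 - 117*(7 + 2)²) = -(23 - 117*9²) = -(23 - 117*81) = -(23 - 9477) = -1*(-9454) = 9454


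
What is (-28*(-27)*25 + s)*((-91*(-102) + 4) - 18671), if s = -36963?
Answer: 169521255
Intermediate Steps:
(-28*(-27)*25 + s)*((-91*(-102) + 4) - 18671) = (-28*(-27)*25 - 36963)*((-91*(-102) + 4) - 18671) = (756*25 - 36963)*((9282 + 4) - 18671) = (18900 - 36963)*(9286 - 18671) = -18063*(-9385) = 169521255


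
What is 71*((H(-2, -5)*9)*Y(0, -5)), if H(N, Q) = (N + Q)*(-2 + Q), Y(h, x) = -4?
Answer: -125244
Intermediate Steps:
H(N, Q) = (-2 + Q)*(N + Q)
71*((H(-2, -5)*9)*Y(0, -5)) = 71*((((-5)² - 2*(-2) - 2*(-5) - 2*(-5))*9)*(-4)) = 71*(((25 + 4 + 10 + 10)*9)*(-4)) = 71*((49*9)*(-4)) = 71*(441*(-4)) = 71*(-1764) = -125244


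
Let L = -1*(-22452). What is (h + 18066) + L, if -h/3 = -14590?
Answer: 84288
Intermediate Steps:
h = 43770 (h = -3*(-14590) = 43770)
L = 22452
(h + 18066) + L = (43770 + 18066) + 22452 = 61836 + 22452 = 84288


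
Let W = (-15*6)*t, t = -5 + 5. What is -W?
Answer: 0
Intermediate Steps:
t = 0
W = 0 (W = -15*6*0 = -3*30*0 = -90*0 = 0)
-W = -1*0 = 0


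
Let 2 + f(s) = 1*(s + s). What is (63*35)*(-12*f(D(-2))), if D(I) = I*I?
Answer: -158760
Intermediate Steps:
D(I) = I²
f(s) = -2 + 2*s (f(s) = -2 + 1*(s + s) = -2 + 1*(2*s) = -2 + 2*s)
(63*35)*(-12*f(D(-2))) = (63*35)*(-12*(-2 + 2*(-2)²)) = 2205*(-12*(-2 + 2*4)) = 2205*(-12*(-2 + 8)) = 2205*(-12*6) = 2205*(-72) = -158760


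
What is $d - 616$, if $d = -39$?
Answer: $-655$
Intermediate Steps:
$d - 616 = -39 - 616 = -655$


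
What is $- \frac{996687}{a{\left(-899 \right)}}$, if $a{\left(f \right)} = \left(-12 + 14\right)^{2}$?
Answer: $- \frac{996687}{4} \approx -2.4917 \cdot 10^{5}$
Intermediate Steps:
$a{\left(f \right)} = 4$ ($a{\left(f \right)} = 2^{2} = 4$)
$- \frac{996687}{a{\left(-899 \right)}} = - \frac{996687}{4}$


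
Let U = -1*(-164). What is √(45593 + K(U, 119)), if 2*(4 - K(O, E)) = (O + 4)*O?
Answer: √31821 ≈ 178.38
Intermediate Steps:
U = 164
K(O, E) = 4 - O*(4 + O)/2 (K(O, E) = 4 - (O + 4)*O/2 = 4 - (4 + O)*O/2 = 4 - O*(4 + O)/2)
√(45593 + K(U, 119)) = √(45593 + (4 - 2*164 - ½*164²)) = √(45593 + (4 - 328 - ½*26896)) = √(45593 + (4 - 328 - 13448)) = √(45593 - 13772) = √31821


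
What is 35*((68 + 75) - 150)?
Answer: -245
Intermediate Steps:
35*((68 + 75) - 150) = 35*(143 - 150) = 35*(-7) = -245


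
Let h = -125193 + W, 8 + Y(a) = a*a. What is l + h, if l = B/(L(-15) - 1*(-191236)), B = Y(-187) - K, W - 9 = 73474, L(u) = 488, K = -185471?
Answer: -2478456902/47931 ≈ -51709.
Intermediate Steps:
Y(a) = -8 + a**2 (Y(a) = -8 + a*a = -8 + a**2)
W = 73483 (W = 9 + 73474 = 73483)
B = 220432 (B = (-8 + (-187)**2) - 1*(-185471) = (-8 + 34969) + 185471 = 34961 + 185471 = 220432)
h = -51710 (h = -125193 + 73483 = -51710)
l = 55108/47931 (l = 220432/(488 - 1*(-191236)) = 220432/(488 + 191236) = 220432/191724 = 220432*(1/191724) = 55108/47931 ≈ 1.1497)
l + h = 55108/47931 - 51710 = -2478456902/47931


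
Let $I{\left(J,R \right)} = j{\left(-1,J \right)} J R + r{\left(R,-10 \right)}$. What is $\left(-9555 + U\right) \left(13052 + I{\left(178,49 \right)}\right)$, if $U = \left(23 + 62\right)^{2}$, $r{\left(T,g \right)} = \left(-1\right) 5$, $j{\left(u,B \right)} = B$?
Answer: $-3647761790$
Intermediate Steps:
$r{\left(T,g \right)} = -5$
$I{\left(J,R \right)} = -5 + R J^{2}$ ($I{\left(J,R \right)} = J J R - 5 = J^{2} R - 5 = R J^{2} - 5 = -5 + R J^{2}$)
$U = 7225$ ($U = 85^{2} = 7225$)
$\left(-9555 + U\right) \left(13052 + I{\left(178,49 \right)}\right) = \left(-9555 + 7225\right) \left(13052 - \left(5 - 49 \cdot 178^{2}\right)\right) = - 2330 \left(13052 + \left(-5 + 49 \cdot 31684\right)\right) = - 2330 \left(13052 + \left(-5 + 1552516\right)\right) = - 2330 \left(13052 + 1552511\right) = \left(-2330\right) 1565563 = -3647761790$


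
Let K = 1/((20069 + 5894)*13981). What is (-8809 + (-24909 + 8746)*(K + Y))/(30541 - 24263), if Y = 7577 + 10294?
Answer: -14978873091378987/325549011062 ≈ -46011.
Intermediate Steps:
Y = 17871
K = 1/362988703 (K = (1/13981)/25963 = (1/25963)*(1/13981) = 1/362988703 ≈ 2.7549e-9)
(-8809 + (-24909 + 8746)*(K + Y))/(30541 - 24263) = (-8809 + (-24909 + 8746)*(1/362988703 + 17871))/(30541 - 24263) = (-8809 - 16163*6486971111314/362988703)/6278 = (-8809 - 14978416296024026/51855529)*(1/6278) = -14978873091378987/51855529*1/6278 = -14978873091378987/325549011062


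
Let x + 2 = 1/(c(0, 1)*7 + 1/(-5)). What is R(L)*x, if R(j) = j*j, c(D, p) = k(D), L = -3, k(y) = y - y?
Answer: -63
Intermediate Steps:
k(y) = 0
c(D, p) = 0
R(j) = j**2
x = -7 (x = -2 + 1/(0*7 + 1/(-5)) = -2 + 1/(0 - 1/5) = -2 + 1/(-1/5) = -2 - 5 = -7)
R(L)*x = (-3)**2*(-7) = 9*(-7) = -63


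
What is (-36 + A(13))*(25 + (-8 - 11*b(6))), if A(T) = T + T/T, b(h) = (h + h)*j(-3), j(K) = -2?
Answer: -6182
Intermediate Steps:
b(h) = -4*h (b(h) = (h + h)*(-2) = (2*h)*(-2) = -4*h)
A(T) = 1 + T (A(T) = T + 1 = 1 + T)
(-36 + A(13))*(25 + (-8 - 11*b(6))) = (-36 + (1 + 13))*(25 + (-8 - (-44)*6)) = (-36 + 14)*(25 + (-8 - 11*(-24))) = -22*(25 + (-8 + 264)) = -22*(25 + 256) = -22*281 = -6182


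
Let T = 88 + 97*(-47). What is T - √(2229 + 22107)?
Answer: -4627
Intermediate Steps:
T = -4471 (T = 88 - 4559 = -4471)
T - √(2229 + 22107) = -4471 - √(2229 + 22107) = -4471 - √24336 = -4471 - 1*156 = -4471 - 156 = -4627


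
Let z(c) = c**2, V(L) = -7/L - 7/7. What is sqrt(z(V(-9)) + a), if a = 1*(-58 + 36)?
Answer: I*sqrt(1778)/9 ≈ 4.6852*I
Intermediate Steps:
V(L) = -1 - 7/L (V(L) = -7/L - 7*1/7 = -7/L - 1 = -1 - 7/L)
a = -22 (a = 1*(-22) = -22)
sqrt(z(V(-9)) + a) = sqrt(((-7 - 1*(-9))/(-9))**2 - 22) = sqrt((-(-7 + 9)/9)**2 - 22) = sqrt((-1/9*2)**2 - 22) = sqrt((-2/9)**2 - 22) = sqrt(4/81 - 22) = sqrt(-1778/81) = I*sqrt(1778)/9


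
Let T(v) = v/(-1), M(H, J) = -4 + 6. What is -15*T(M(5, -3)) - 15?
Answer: 15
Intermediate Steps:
M(H, J) = 2
T(v) = -v (T(v) = v*(-1) = -v)
-15*T(M(5, -3)) - 15 = -(-15)*2 - 15 = -15*(-2) - 15 = 30 - 15 = 15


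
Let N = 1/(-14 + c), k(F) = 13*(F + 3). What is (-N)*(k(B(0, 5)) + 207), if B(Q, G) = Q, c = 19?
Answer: -246/5 ≈ -49.200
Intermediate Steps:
k(F) = 39 + 13*F (k(F) = 13*(3 + F) = 39 + 13*F)
N = 1/5 (N = 1/(-14 + 19) = 1/5 ≈ 0.20000)
(-N)*(k(B(0, 5)) + 207) = (-1*1/5)*((39 + 13*0) + 207) = -((39 + 0) + 207)/5 = -(39 + 207)/5 = -1/5*246 = -246/5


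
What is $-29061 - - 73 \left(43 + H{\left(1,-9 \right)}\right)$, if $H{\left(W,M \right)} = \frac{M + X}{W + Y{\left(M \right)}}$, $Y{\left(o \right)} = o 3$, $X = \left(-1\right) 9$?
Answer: $- \frac{336329}{13} \approx -25871.0$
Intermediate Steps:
$X = -9$
$Y{\left(o \right)} = 3 o$
$H{\left(W,M \right)} = \frac{-9 + M}{W + 3 M}$ ($H{\left(W,M \right)} = \frac{M - 9}{W + 3 M} = \frac{-9 + M}{W + 3 M}$)
$-29061 - - 73 \left(43 + H{\left(1,-9 \right)}\right) = -29061 - - 73 \left(43 + \frac{-9 - 9}{1 + 3 \left(-9\right)}\right) = -29061 - - 73 \left(43 + \frac{1}{1 - 27} \left(-18\right)\right) = -29061 - - 73 \left(43 + \frac{1}{-26} \left(-18\right)\right) = -29061 - - 73 \left(43 - - \frac{9}{13}\right) = -29061 - - 73 \left(43 + \frac{9}{13}\right) = -29061 - \left(-73\right) \frac{568}{13} = -29061 - - \frac{41464}{13} = -29061 + \frac{41464}{13} = - \frac{336329}{13}$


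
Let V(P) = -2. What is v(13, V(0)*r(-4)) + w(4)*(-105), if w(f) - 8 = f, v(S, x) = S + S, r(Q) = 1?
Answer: -1234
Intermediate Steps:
v(S, x) = 2*S
w(f) = 8 + f
v(13, V(0)*r(-4)) + w(4)*(-105) = 2*13 + (8 + 4)*(-105) = 26 + 12*(-105) = 26 - 1260 = -1234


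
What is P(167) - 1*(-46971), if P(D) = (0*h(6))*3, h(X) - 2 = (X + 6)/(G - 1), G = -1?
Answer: 46971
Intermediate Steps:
h(X) = -1 - X/2 (h(X) = 2 + (X + 6)/(-1 - 1) = 2 + (6 + X)/(-2) = 2 + (6 + X)*(-1/2) = 2 + (-3 - X/2) = -1 - X/2)
P(D) = 0 (P(D) = (0*(-1 - 1/2*6))*3 = (0*(-1 - 3))*3 = (0*(-4))*3 = 0*3 = 0)
P(167) - 1*(-46971) = 0 - 1*(-46971) = 0 + 46971 = 46971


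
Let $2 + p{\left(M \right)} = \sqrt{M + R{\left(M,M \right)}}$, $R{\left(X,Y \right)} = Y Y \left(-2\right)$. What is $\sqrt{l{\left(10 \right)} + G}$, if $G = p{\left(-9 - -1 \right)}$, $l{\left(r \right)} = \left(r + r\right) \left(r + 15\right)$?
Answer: $\sqrt{498 + 2 i \sqrt{34}} \approx 22.317 + 0.2613 i$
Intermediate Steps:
$R{\left(X,Y \right)} = - 2 Y^{2}$ ($R{\left(X,Y \right)} = Y^{2} \left(-2\right) = - 2 Y^{2}$)
$p{\left(M \right)} = -2 + \sqrt{M - 2 M^{2}}$
$l{\left(r \right)} = 2 r \left(15 + r\right)$
$G = -2 + 2 i \sqrt{34}$ ($G = -2 + \sqrt{\left(-9 - -1\right) \left(1 - 2 \left(-9 - -1\right)\right)} = -2 + \sqrt{\left(-9 + 1\right) \left(1 - 2 \left(-9 + 1\right)\right)} = -2 + \sqrt{- 8 \left(1 - -16\right)} = -2 + \sqrt{- 8 \left(1 + 16\right)} = -2 + \sqrt{\left(-8\right) 17} = -2 + \sqrt{-136} = -2 + 2 i \sqrt{34} \approx -2.0 + 11.662 i$)
$\sqrt{l{\left(10 \right)} + G} = \sqrt{2 \cdot 10 \left(15 + 10\right) - \left(2 - 2 i \sqrt{34}\right)} = \sqrt{2 \cdot 10 \cdot 25 - \left(2 - 2 i \sqrt{34}\right)} = \sqrt{500 - \left(2 - 2 i \sqrt{34}\right)} = \sqrt{498 + 2 i \sqrt{34}}$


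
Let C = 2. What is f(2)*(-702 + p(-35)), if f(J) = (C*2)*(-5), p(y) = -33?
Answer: 14700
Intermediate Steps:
f(J) = -20 (f(J) = (2*2)*(-5) = 4*(-5) = -20)
f(2)*(-702 + p(-35)) = -20*(-702 - 33) = -20*(-735) = 14700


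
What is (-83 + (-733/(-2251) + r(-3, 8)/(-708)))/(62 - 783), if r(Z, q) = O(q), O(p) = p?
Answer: 32944202/287265867 ≈ 0.11468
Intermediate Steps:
r(Z, q) = q
(-83 + (-733/(-2251) + r(-3, 8)/(-708)))/(62 - 783) = (-83 + (-733/(-2251) + 8/(-708)))/(62 - 783) = (-83 + (-733*(-1/2251) + 8*(-1/708)))/(-721) = (-83 + (733/2251 - 2/177))*(-1/721) = (-83 + 125239/398427)*(-1/721) = -32944202/398427*(-1/721) = 32944202/287265867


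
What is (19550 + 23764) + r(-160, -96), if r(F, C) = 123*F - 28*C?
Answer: 26322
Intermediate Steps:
r(F, C) = -28*C + 123*F
(19550 + 23764) + r(-160, -96) = (19550 + 23764) + (-28*(-96) + 123*(-160)) = 43314 + (2688 - 19680) = 43314 - 16992 = 26322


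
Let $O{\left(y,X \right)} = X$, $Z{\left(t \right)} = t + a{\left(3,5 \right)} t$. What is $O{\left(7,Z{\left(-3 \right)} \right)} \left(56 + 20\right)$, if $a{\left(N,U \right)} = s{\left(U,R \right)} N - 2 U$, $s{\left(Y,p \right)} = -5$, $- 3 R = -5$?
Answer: $5472$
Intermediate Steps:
$R = \frac{5}{3}$ ($R = \left(- \frac{1}{3}\right) \left(-5\right) = \frac{5}{3} \approx 1.6667$)
$a{\left(N,U \right)} = - 5 N - 2 U$
$Z{\left(t \right)} = - 24 t$ ($Z{\left(t \right)} = t + \left(\left(-5\right) 3 - 10\right) t = t + \left(-15 - 10\right) t = t - 25 t = - 24 t$)
$O{\left(7,Z{\left(-3 \right)} \right)} \left(56 + 20\right) = \left(-24\right) \left(-3\right) \left(56 + 20\right) = 72 \cdot 76 = 5472$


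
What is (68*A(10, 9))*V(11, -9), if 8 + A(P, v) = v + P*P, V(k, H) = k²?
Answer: 831028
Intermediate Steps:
A(P, v) = -8 + v + P² (A(P, v) = -8 + (v + P*P) = -8 + (v + P²) = -8 + v + P²)
(68*A(10, 9))*V(11, -9) = (68*(-8 + 9 + 10²))*11² = (68*(-8 + 9 + 100))*121 = (68*101)*121 = 6868*121 = 831028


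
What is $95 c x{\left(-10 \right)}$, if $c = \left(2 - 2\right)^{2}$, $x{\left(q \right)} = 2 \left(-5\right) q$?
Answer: $0$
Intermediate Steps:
$x{\left(q \right)} = - 10 q$
$c = 0$ ($c = 0^{2} = 0$)
$95 c x{\left(-10 \right)} = 95 \cdot 0 \left(\left(-10\right) \left(-10\right)\right) = 0 \cdot 100 = 0$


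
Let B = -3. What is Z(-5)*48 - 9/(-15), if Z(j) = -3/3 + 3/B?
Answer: -477/5 ≈ -95.400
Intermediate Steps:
Z(j) = -2 (Z(j) = -3/3 + 3/(-3) = -3*1/3 + 3*(-1/3) = -1 - 1 = -2)
Z(-5)*48 - 9/(-15) = -2*48 - 9/(-15) = -96 - 9*(-1/15) = -96 + 3/5 = -477/5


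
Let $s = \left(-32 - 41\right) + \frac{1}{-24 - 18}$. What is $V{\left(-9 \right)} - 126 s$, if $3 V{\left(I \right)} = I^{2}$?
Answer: $9228$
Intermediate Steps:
$V{\left(I \right)} = \frac{I^{2}}{3}$
$s = - \frac{3067}{42}$ ($s = -73 + \frac{1}{-42} = -73 - \frac{1}{42} = - \frac{3067}{42} \approx -73.024$)
$V{\left(-9 \right)} - 126 s = \frac{\left(-9\right)^{2}}{3} - -9201 = \frac{1}{3} \cdot 81 + 9201 = 27 + 9201 = 9228$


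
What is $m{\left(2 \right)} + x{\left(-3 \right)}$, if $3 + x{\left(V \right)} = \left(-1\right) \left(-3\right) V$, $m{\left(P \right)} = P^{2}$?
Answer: $-8$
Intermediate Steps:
$x{\left(V \right)} = -3 + 3 V$ ($x{\left(V \right)} = -3 + \left(-1\right) \left(-3\right) V = -3 + 3 V$)
$m{\left(2 \right)} + x{\left(-3 \right)} = 2^{2} + \left(-3 + 3 \left(-3\right)\right) = 4 - 12 = -8$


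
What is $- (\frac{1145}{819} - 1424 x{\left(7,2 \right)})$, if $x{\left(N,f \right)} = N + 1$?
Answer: $\frac{9328903}{819} \approx 11391.0$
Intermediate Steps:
$x{\left(N,f \right)} = 1 + N$
$- (\frac{1145}{819} - 1424 x{\left(7,2 \right)}) = - (\frac{1145}{819} - 1424 \left(1 + 7\right)) = - (1145 \cdot \frac{1}{819} - 11392) = - (\frac{1145}{819} - 11392) = \left(-1\right) \left(- \frac{9328903}{819}\right) = \frac{9328903}{819}$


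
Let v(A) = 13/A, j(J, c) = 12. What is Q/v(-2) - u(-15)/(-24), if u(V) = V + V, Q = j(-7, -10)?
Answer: -161/52 ≈ -3.0962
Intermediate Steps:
Q = 12
u(V) = 2*V
Q/v(-2) - u(-15)/(-24) = 12/((13/(-2))) - 2*(-15)/(-24) = 12/((13*(-½))) - 1*(-30)*(-1/24) = 12/(-13/2) + 30*(-1/24) = 12*(-2/13) - 5/4 = -24/13 - 5/4 = -161/52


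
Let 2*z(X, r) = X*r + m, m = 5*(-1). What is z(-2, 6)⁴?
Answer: 83521/16 ≈ 5220.1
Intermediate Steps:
m = -5
z(X, r) = -5/2 + X*r/2 (z(X, r) = (X*r - 5)/2 = (-5 + X*r)/2 = -5/2 + X*r/2)
z(-2, 6)⁴ = (-5/2 + (½)*(-2)*6)⁴ = (-5/2 - 6)⁴ = (-17/2)⁴ = 83521/16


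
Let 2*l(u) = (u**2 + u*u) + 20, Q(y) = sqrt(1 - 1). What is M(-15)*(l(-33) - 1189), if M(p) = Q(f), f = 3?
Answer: 0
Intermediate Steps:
Q(y) = 0 (Q(y) = sqrt(0) = 0)
M(p) = 0
l(u) = 10 + u**2 (l(u) = ((u**2 + u*u) + 20)/2 = ((u**2 + u**2) + 20)/2 = (2*u**2 + 20)/2 = (20 + 2*u**2)/2 = 10 + u**2)
M(-15)*(l(-33) - 1189) = 0*((10 + (-33)**2) - 1189) = 0*((10 + 1089) - 1189) = 0*(1099 - 1189) = 0*(-90) = 0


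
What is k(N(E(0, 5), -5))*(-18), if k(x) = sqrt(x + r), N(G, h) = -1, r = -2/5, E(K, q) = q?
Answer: -18*I*sqrt(35)/5 ≈ -21.298*I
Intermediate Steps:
r = -2/5 (r = -2*1/5 = -2/5 ≈ -0.40000)
k(x) = sqrt(-2/5 + x) (k(x) = sqrt(x - 2/5) = sqrt(-2/5 + x))
k(N(E(0, 5), -5))*(-18) = (sqrt(-10 + 25*(-1))/5)*(-18) = (sqrt(-10 - 25)/5)*(-18) = (sqrt(-35)/5)*(-18) = ((I*sqrt(35))/5)*(-18) = (I*sqrt(35)/5)*(-18) = -18*I*sqrt(35)/5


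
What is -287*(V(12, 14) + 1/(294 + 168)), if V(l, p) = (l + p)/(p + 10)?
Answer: -41123/132 ≈ -311.54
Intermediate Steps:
V(l, p) = (l + p)/(10 + p)
-287*(V(12, 14) + 1/(294 + 168)) = -287*((12 + 14)/(10 + 14) + 1/(294 + 168)) = -287*(26/24 + 1/462) = -287*((1/24)*26 + 1/462) = -287*(13/12 + 1/462) = -287*1003/924 = -41123/132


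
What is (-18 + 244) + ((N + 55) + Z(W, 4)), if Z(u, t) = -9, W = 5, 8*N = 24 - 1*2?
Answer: 1099/4 ≈ 274.75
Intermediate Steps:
N = 11/4 (N = (24 - 1*2)/8 = (24 - 2)/8 = (1/8)*22 = 11/4 ≈ 2.7500)
(-18 + 244) + ((N + 55) + Z(W, 4)) = (-18 + 244) + ((11/4 + 55) - 9) = 226 + (231/4 - 9) = 226 + 195/4 = 1099/4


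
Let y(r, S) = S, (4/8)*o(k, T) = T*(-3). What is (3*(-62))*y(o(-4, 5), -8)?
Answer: 1488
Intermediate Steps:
o(k, T) = -6*T (o(k, T) = 2*(T*(-3)) = 2*(-3*T) = -6*T)
(3*(-62))*y(o(-4, 5), -8) = (3*(-62))*(-8) = -186*(-8) = 1488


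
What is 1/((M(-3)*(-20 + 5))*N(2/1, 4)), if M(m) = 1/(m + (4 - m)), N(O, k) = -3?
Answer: 4/45 ≈ 0.088889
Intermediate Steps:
M(m) = ¼ (M(m) = 1/4 = ¼)
1/((M(-3)*(-20 + 5))*N(2/1, 4)) = 1/(((-20 + 5)/4)*(-3)) = 1/(((¼)*(-15))*(-3)) = 1/(-15/4*(-3)) = 1/(45/4) = 4/45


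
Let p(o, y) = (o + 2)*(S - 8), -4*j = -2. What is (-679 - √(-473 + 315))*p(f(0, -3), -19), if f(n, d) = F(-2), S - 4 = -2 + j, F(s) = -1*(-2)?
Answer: 14938 + 22*I*√158 ≈ 14938.0 + 276.54*I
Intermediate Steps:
j = ½ (j = -¼*(-2) = ½ ≈ 0.50000)
F(s) = 2
S = 5/2 (S = 4 + (-2 + ½) = 4 - 3/2 = 5/2 ≈ 2.5000)
f(n, d) = 2
p(o, y) = -11 - 11*o/2 (p(o, y) = (o + 2)*(5/2 - 8) = (2 + o)*(-11/2) = -11 - 11*o/2)
(-679 - √(-473 + 315))*p(f(0, -3), -19) = (-679 - √(-473 + 315))*(-11 - 11/2*2) = (-679 - √(-158))*(-11 - 11) = (-679 - I*√158)*(-22) = 14938 + 22*I*√158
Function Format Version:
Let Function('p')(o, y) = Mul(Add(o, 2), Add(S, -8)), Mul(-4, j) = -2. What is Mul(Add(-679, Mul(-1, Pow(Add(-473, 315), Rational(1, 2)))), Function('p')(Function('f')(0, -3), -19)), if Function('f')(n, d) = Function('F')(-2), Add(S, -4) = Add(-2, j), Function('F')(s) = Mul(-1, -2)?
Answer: Add(14938, Mul(22, I, Pow(158, Rational(1, 2)))) ≈ Add(14938., Mul(276.54, I))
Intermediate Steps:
j = Rational(1, 2) (j = Mul(Rational(-1, 4), -2) = Rational(1, 2) ≈ 0.50000)
Function('F')(s) = 2
S = Rational(5, 2) (S = Add(4, Add(-2, Rational(1, 2))) = Add(4, Rational(-3, 2)) = Rational(5, 2) ≈ 2.5000)
Function('f')(n, d) = 2
Function('p')(o, y) = Add(-11, Mul(Rational(-11, 2), o)) (Function('p')(o, y) = Mul(Add(o, 2), Add(Rational(5, 2), -8)) = Mul(Add(2, o), Rational(-11, 2)) = Add(-11, Mul(Rational(-11, 2), o)))
Mul(Add(-679, Mul(-1, Pow(Add(-473, 315), Rational(1, 2)))), Function('p')(Function('f')(0, -3), -19)) = Mul(Add(-679, Mul(-1, Pow(Add(-473, 315), Rational(1, 2)))), Add(-11, Mul(Rational(-11, 2), 2))) = Mul(Add(-679, Mul(-1, Pow(-158, Rational(1, 2)))), Add(-11, -11)) = Mul(Add(-679, Mul(-1, Mul(I, Pow(158, Rational(1, 2))))), -22) = Mul(Add(-679, Mul(-1, I, Pow(158, Rational(1, 2)))), -22) = Add(14938, Mul(22, I, Pow(158, Rational(1, 2))))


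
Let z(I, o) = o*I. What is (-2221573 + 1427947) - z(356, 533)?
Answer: -983374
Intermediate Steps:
z(I, o) = I*o
(-2221573 + 1427947) - z(356, 533) = (-2221573 + 1427947) - 356*533 = -793626 - 1*189748 = -793626 - 189748 = -983374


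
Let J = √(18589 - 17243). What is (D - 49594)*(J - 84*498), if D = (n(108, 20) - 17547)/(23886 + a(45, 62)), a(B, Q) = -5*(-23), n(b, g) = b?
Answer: 49793593116456/24001 - 1190323033*√1346/24001 ≈ 2.0728e+9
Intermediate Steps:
J = √1346 ≈ 36.688
a(B, Q) = 115
D = -17439/24001 (D = (108 - 17547)/(23886 + 115) = -17439/24001 ≈ -0.72659)
(D - 49594)*(J - 84*498) = (-17439/24001 - 49594)*(√1346 - 84*498) = -1190323033*(√1346 - 41832)/24001 = -1190323033*(-41832 + √1346)/24001 = 49793593116456/24001 - 1190323033*√1346/24001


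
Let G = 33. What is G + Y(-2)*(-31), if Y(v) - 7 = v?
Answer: -122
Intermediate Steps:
Y(v) = 7 + v
G + Y(-2)*(-31) = 33 + (7 - 2)*(-31) = 33 + 5*(-31) = 33 - 155 = -122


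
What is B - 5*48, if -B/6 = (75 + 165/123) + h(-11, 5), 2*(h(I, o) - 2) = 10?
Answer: -30342/41 ≈ -740.05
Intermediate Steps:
h(I, o) = 7 (h(I, o) = 2 + (1/2)*10 = 2 + 5 = 7)
B = -20502/41 (B = -6*((75 + 165/123) + 7) = -6*((75 + 165*(1/123)) + 7) = -6*((75 + 55/41) + 7) = -6*(3130/41 + 7) = -6*3417/41 = -20502/41 ≈ -500.05)
B - 5*48 = -20502/41 - 5*48 = -20502/41 - 240 = -30342/41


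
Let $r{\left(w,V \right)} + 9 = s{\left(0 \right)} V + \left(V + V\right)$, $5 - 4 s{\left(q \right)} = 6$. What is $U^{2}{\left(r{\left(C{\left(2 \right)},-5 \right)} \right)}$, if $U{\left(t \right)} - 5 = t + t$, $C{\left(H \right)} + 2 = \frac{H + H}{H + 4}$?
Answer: $\frac{3721}{4} \approx 930.25$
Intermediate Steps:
$s{\left(q \right)} = - \frac{1}{4}$ ($s{\left(q \right)} = \frac{5}{4} - \frac{3}{2} = - \frac{1}{4}$)
$C{\left(H \right)} = -2 + \frac{2 H}{4 + H}$ ($C{\left(H \right)} = -2 + \frac{H + H}{H + 4} = -2 + \frac{2 H}{4 + H}$)
$r{\left(w,V \right)} = -9 + \frac{7 V}{4}$ ($r{\left(w,V \right)} = -9 + \left(- \frac{V}{4} + \left(V + V\right)\right) = -9 + \left(- \frac{V}{4} + 2 V\right) = -9 + \frac{7 V}{4}$)
$U{\left(t \right)} = 5 + 2 t$ ($U{\left(t \right)} = 5 + \left(t + t\right) = 5 + 2 t$)
$U^{2}{\left(r{\left(C{\left(2 \right)},-5 \right)} \right)} = \left(5 + 2 \left(-9 + \frac{7}{4} \left(-5\right)\right)\right)^{2} = \left(5 + 2 \left(-9 - \frac{35}{4}\right)\right)^{2} = \left(5 + 2 \left(- \frac{71}{4}\right)\right)^{2} = \left(5 - \frac{71}{2}\right)^{2} = \left(- \frac{61}{2}\right)^{2} = \frac{3721}{4}$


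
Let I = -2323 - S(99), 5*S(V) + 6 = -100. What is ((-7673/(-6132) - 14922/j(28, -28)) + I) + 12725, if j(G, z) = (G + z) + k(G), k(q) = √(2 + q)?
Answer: 319613677/30660 - 2487*√30/5 ≈ 7700.1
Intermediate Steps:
S(V) = -106/5 (S(V) = -6/5 + (⅕)*(-100) = -6/5 - 20 = -106/5)
I = -11509/5 (I = -2323 - 1*(-106/5) = -2323 + 106/5 = -11509/5 ≈ -2301.8)
j(G, z) = G + z + √(2 + G) (j(G, z) = (G + z) + √(2 + G) = G + z + √(2 + G))
((-7673/(-6132) - 14922/j(28, -28)) + I) + 12725 = ((-7673/(-6132) - 14922/(28 - 28 + √(2 + 28))) - 11509/5) + 12725 = ((-7673*(-1/6132) - 14922/(28 - 28 + √30)) - 11509/5) + 12725 = ((7673/6132 - 14922*√30/30) - 11509/5) + 12725 = ((7673/6132 - 2487*√30/5) - 11509/5) + 12725 = (-70534823/30660 - 2487*√30/5) + 12725 = 319613677/30660 - 2487*√30/5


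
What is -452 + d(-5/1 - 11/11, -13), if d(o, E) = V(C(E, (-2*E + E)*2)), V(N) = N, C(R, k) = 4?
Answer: -448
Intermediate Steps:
d(o, E) = 4
-452 + d(-5/1 - 11/11, -13) = -452 + 4 = -448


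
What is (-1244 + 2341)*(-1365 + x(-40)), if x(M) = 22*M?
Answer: -2462765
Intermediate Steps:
(-1244 + 2341)*(-1365 + x(-40)) = (-1244 + 2341)*(-1365 + 22*(-40)) = 1097*(-1365 - 880) = 1097*(-2245) = -2462765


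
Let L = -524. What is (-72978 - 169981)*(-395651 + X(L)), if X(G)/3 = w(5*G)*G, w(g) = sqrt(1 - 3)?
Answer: 96126971309 + 381931548*I*sqrt(2) ≈ 9.6127e+10 + 5.4013e+8*I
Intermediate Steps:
w(g) = I*sqrt(2) (w(g) = sqrt(-2) = I*sqrt(2))
X(G) = 3*I*G*sqrt(2) (X(G) = 3*((I*sqrt(2))*G) = 3*(I*G*sqrt(2)) = 3*I*G*sqrt(2))
(-72978 - 169981)*(-395651 + X(L)) = (-72978 - 169981)*(-395651 + 3*I*(-524)*sqrt(2)) = -242959*(-395651 - 1572*I*sqrt(2)) = 96126971309 + 381931548*I*sqrt(2)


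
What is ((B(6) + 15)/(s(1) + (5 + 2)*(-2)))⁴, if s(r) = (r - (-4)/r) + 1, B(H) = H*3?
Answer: 1185921/4096 ≈ 289.53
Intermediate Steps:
B(H) = 3*H
s(r) = 1 + r + 4/r (s(r) = (r + 4/r) + 1 = 1 + r + 4/r)
((B(6) + 15)/(s(1) + (5 + 2)*(-2)))⁴ = ((3*6 + 15)/((1 + 1 + 4/1) + (5 + 2)*(-2)))⁴ = ((18 + 15)/((1 + 1 + 4*1) + 7*(-2)))⁴ = (33/((1 + 1 + 4) - 14))⁴ = (33/(6 - 14))⁴ = (33/(-8))⁴ = (33*(-⅛))⁴ = (-33/8)⁴ = 1185921/4096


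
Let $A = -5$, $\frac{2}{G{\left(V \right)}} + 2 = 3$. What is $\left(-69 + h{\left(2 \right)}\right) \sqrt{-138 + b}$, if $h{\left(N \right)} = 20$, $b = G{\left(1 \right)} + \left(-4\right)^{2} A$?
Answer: $- 294 i \sqrt{6} \approx - 720.15 i$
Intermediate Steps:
$G{\left(V \right)} = 2$ ($G{\left(V \right)} = \frac{2}{-2 + 3} = \frac{2}{1} = 2 \cdot 1 = 2$)
$b = -78$ ($b = 2 + \left(-4\right)^{2} \left(-5\right) = 2 + 16 \left(-5\right) = 2 - 80 = -78$)
$\left(-69 + h{\left(2 \right)}\right) \sqrt{-138 + b} = \left(-69 + 20\right) \sqrt{-138 - 78} = - 49 \sqrt{-216} = - 49 \cdot 6 i \sqrt{6} = - 294 i \sqrt{6}$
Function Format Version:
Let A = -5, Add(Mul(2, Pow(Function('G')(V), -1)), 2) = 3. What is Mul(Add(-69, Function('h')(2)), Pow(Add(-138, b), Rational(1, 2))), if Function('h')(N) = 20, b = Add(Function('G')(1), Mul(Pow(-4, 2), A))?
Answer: Mul(-294, I, Pow(6, Rational(1, 2))) ≈ Mul(-720.15, I)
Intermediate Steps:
Function('G')(V) = 2 (Function('G')(V) = Mul(2, Pow(Add(-2, 3), -1)) = Mul(2, Pow(1, -1)) = Mul(2, 1) = 2)
b = -78 (b = Add(2, Mul(Pow(-4, 2), -5)) = Add(2, Mul(16, -5)) = Add(2, -80) = -78)
Mul(Add(-69, Function('h')(2)), Pow(Add(-138, b), Rational(1, 2))) = Mul(Add(-69, 20), Pow(Add(-138, -78), Rational(1, 2))) = Mul(-49, Pow(-216, Rational(1, 2))) = Mul(-49, Mul(6, I, Pow(6, Rational(1, 2)))) = Mul(-294, I, Pow(6, Rational(1, 2)))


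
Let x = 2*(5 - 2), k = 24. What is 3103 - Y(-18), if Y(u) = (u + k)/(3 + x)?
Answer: 9307/3 ≈ 3102.3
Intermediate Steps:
x = 6 (x = 2*3 = 6)
Y(u) = 8/3 + u/9 (Y(u) = (u + 24)/(3 + 6) = (24 + u)/9 = (24 + u)*(1/9) = 8/3 + u/9)
3103 - Y(-18) = 3103 - (8/3 + (1/9)*(-18)) = 3103 - (8/3 - 2) = 3103 - 1*2/3 = 3103 - 2/3 = 9307/3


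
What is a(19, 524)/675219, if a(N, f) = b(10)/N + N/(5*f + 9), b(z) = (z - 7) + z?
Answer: 34538/33727864269 ≈ 1.0240e-6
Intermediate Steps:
b(z) = -7 + 2*z (b(z) = (-7 + z) + z = -7 + 2*z)
a(N, f) = 13/N + N/(9 + 5*f) (a(N, f) = (-7 + 2*10)/N + N/(5*f + 9) = (-7 + 20)/N + N/(9 + 5*f) = 13/N + N/(9 + 5*f))
a(19, 524)/675219 = ((117 + 19² + 65*524)/(19*(9 + 5*524)))/675219 = ((117 + 361 + 34060)/(19*(9 + 2620)))*(1/675219) = ((1/19)*34538/2629)*(1/675219) = ((1/19)*(1/2629)*34538)*(1/675219) = (34538/49951)*(1/675219) = 34538/33727864269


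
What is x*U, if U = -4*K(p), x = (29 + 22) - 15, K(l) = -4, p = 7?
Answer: 576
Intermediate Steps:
x = 36 (x = 51 - 15 = 36)
U = 16 (U = -4*(-4) = 16)
x*U = 36*16 = 576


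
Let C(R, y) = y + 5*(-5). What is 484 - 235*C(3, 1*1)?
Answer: 6124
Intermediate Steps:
C(R, y) = -25 + y (C(R, y) = y - 25 = -25 + y)
484 - 235*C(3, 1*1) = 484 - 235*(-25 + 1*1) = 484 - 235*(-25 + 1) = 484 - 235*(-24) = 484 + 5640 = 6124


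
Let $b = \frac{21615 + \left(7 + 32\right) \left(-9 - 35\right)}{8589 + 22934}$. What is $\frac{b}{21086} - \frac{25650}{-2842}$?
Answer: $\frac{293956156701}{32570004922} \approx 9.0254$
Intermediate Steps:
$b = \frac{19899}{31523}$ ($b = \frac{21615 + 39 \left(-9 - 35\right)}{31523} = \left(21615 + 39 \left(-44\right)\right) \frac{1}{31523} = \left(21615 - 1716\right) \frac{1}{31523} = 19899 \cdot \frac{1}{31523} = \frac{19899}{31523} \approx 0.63125$)
$\frac{b}{21086} - \frac{25650}{-2842} = \frac{19899}{31523 \cdot 21086} - \frac{25650}{-2842} = \frac{19899}{31523} \cdot \frac{1}{21086} - - \frac{12825}{1421} = \frac{19899}{664693978} + \frac{12825}{1421} = \frac{293956156701}{32570004922}$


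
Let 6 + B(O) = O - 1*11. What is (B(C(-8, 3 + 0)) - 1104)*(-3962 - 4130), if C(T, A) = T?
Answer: 9135868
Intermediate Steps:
B(O) = -17 + O (B(O) = -6 + (O - 1*11) = -6 + (O - 11) = -6 + (-11 + O) = -17 + O)
(B(C(-8, 3 + 0)) - 1104)*(-3962 - 4130) = ((-17 - 8) - 1104)*(-3962 - 4130) = (-25 - 1104)*(-8092) = -1129*(-8092) = 9135868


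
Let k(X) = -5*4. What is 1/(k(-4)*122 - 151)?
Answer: -1/2591 ≈ -0.00038595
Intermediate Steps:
k(X) = -20
1/(k(-4)*122 - 151) = 1/(-20*122 - 151) = 1/(-2440 - 151) = 1/(-2591) = -1/2591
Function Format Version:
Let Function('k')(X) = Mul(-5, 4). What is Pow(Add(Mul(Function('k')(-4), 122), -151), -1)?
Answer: Rational(-1, 2591) ≈ -0.00038595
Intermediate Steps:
Function('k')(X) = -20
Pow(Add(Mul(Function('k')(-4), 122), -151), -1) = Pow(Add(Mul(-20, 122), -151), -1) = Pow(Add(-2440, -151), -1) = Pow(-2591, -1) = Rational(-1, 2591)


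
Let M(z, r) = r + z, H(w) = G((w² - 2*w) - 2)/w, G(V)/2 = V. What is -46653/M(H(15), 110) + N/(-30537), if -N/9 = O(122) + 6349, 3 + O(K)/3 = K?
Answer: -2360751019/6908148 ≈ -341.73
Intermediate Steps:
G(V) = 2*V
O(K) = -9 + 3*K
H(w) = (-4 - 4*w + 2*w²)/w (H(w) = (2*((w² - 2*w) - 2))/w = (2*(-2 + w² - 2*w))/w = (-4 - 4*w + 2*w²)/w)
N = -60354 (N = -9*((-9 + 3*122) + 6349) = -9*((-9 + 366) + 6349) = -9*(357 + 6349) = -9*6706 = -60354)
-46653/M(H(15), 110) + N/(-30537) = -46653/(110 + (-4 - 4/15 + 2*15)) - 60354/(-30537) = -46653/(110 + (-4 - 4*1/15 + 30)) - 60354*(-1/30537) = -46653/(110 + (-4 - 4/15 + 30)) + 6706/3393 = -46653/(110 + 386/15) + 6706/3393 = -46653/2036/15 + 6706/3393 = -46653*15/2036 + 6706/3393 = -699795/2036 + 6706/3393 = -2360751019/6908148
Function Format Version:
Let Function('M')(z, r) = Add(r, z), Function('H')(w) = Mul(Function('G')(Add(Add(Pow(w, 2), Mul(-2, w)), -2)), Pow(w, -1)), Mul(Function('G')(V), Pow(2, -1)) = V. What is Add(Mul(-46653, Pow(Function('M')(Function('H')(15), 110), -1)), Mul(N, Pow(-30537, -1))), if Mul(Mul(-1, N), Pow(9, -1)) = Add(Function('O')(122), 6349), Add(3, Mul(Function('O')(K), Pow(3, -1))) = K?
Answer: Rational(-2360751019, 6908148) ≈ -341.73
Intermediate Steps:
Function('G')(V) = Mul(2, V)
Function('O')(K) = Add(-9, Mul(3, K))
Function('H')(w) = Mul(Pow(w, -1), Add(-4, Mul(-4, w), Mul(2, Pow(w, 2)))) (Function('H')(w) = Mul(Mul(2, Add(Add(Pow(w, 2), Mul(-2, w)), -2)), Pow(w, -1)) = Mul(Mul(2, Add(-2, Pow(w, 2), Mul(-2, w))), Pow(w, -1)) = Mul(Add(-4, Mul(-4, w), Mul(2, Pow(w, 2))), Pow(w, -1)) = Mul(Pow(w, -1), Add(-4, Mul(-4, w), Mul(2, Pow(w, 2)))))
N = -60354 (N = Mul(-9, Add(Add(-9, Mul(3, 122)), 6349)) = Mul(-9, Add(Add(-9, 366), 6349)) = Mul(-9, Add(357, 6349)) = Mul(-9, 6706) = -60354)
Add(Mul(-46653, Pow(Function('M')(Function('H')(15), 110), -1)), Mul(N, Pow(-30537, -1))) = Add(Mul(-46653, Pow(Add(110, Add(-4, Mul(-4, Pow(15, -1)), Mul(2, 15))), -1)), Mul(-60354, Pow(-30537, -1))) = Add(Mul(-46653, Pow(Add(110, Add(-4, Mul(-4, Rational(1, 15)), 30)), -1)), Mul(-60354, Rational(-1, 30537))) = Add(Mul(-46653, Pow(Add(110, Add(-4, Rational(-4, 15), 30)), -1)), Rational(6706, 3393)) = Add(Mul(-46653, Pow(Add(110, Rational(386, 15)), -1)), Rational(6706, 3393)) = Add(Mul(-46653, Pow(Rational(2036, 15), -1)), Rational(6706, 3393)) = Add(Mul(-46653, Rational(15, 2036)), Rational(6706, 3393)) = Add(Rational(-699795, 2036), Rational(6706, 3393)) = Rational(-2360751019, 6908148)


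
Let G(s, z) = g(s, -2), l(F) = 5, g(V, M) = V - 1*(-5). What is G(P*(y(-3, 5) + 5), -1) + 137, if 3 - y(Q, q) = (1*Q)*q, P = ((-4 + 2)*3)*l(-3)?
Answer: -548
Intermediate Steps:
g(V, M) = 5 + V (g(V, M) = V + 5 = 5 + V)
P = -30 (P = ((-4 + 2)*3)*5 = -2*3*5 = -6*5 = -30)
y(Q, q) = 3 - Q*q (y(Q, q) = 3 - 1*Q*q = 3 - Q*q)
G(s, z) = 5 + s
G(P*(y(-3, 5) + 5), -1) + 137 = (5 - 30*((3 - 1*(-3)*5) + 5)) + 137 = (5 - 30*((3 + 15) + 5)) + 137 = (5 - 30*(18 + 5)) + 137 = (5 - 30*23) + 137 = (5 - 690) + 137 = -685 + 137 = -548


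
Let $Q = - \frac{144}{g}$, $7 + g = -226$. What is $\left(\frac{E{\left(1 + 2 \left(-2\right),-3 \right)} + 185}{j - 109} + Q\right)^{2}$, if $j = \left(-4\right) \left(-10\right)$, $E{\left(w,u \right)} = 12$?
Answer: $\frac{1293481225}{258469929} \approx 5.0044$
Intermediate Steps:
$g = -233$ ($g = -7 - 226 = -233$)
$j = 40$
$Q = \frac{144}{233}$ ($Q = - \frac{144}{-233} = \left(-144\right) \left(- \frac{1}{233}\right) = \frac{144}{233} \approx 0.61803$)
$\left(\frac{E{\left(1 + 2 \left(-2\right),-3 \right)} + 185}{j - 109} + Q\right)^{2} = \left(\frac{12 + 185}{40 - 109} + \frac{144}{233}\right)^{2} = \left(\frac{197}{-69} + \frac{144}{233}\right)^{2} = \left(197 \left(- \frac{1}{69}\right) + \frac{144}{233}\right)^{2} = \left(- \frac{197}{69} + \frac{144}{233}\right)^{2} = \left(- \frac{35965}{16077}\right)^{2} = \frac{1293481225}{258469929}$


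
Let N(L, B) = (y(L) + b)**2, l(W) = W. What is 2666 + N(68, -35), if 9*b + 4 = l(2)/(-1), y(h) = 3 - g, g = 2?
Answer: 23995/9 ≈ 2666.1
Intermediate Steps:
y(h) = 1 (y(h) = 3 - 1*2 = 3 - 2 = 1)
b = -2/3 (b = -4/9 + (2/(-1))/9 = -4/9 + (2*(-1))/9 = -4/9 + (1/9)*(-2) = -4/9 - 2/9 = -2/3 ≈ -0.66667)
N(L, B) = 1/9 (N(L, B) = (1 - 2/3)**2 = (1/3)**2 = 1/9)
2666 + N(68, -35) = 2666 + 1/9 = 23995/9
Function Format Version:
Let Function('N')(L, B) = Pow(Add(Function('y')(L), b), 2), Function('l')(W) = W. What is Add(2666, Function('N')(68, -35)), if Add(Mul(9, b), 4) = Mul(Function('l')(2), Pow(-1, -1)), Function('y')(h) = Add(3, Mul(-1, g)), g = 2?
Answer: Rational(23995, 9) ≈ 2666.1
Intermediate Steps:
Function('y')(h) = 1 (Function('y')(h) = Add(3, Mul(-1, 2)) = Add(3, -2) = 1)
b = Rational(-2, 3) (b = Add(Rational(-4, 9), Mul(Rational(1, 9), Mul(2, Pow(-1, -1)))) = Add(Rational(-4, 9), Mul(Rational(1, 9), Mul(2, -1))) = Add(Rational(-4, 9), Mul(Rational(1, 9), -2)) = Add(Rational(-4, 9), Rational(-2, 9)) = Rational(-2, 3) ≈ -0.66667)
Function('N')(L, B) = Rational(1, 9) (Function('N')(L, B) = Pow(Add(1, Rational(-2, 3)), 2) = Pow(Rational(1, 3), 2) = Rational(1, 9))
Add(2666, Function('N')(68, -35)) = Add(2666, Rational(1, 9)) = Rational(23995, 9)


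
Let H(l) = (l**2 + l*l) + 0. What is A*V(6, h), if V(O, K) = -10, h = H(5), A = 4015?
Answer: -40150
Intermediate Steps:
H(l) = 2*l**2 (H(l) = (l**2 + l**2) + 0 = 2*l**2 + 0 = 2*l**2)
h = 50 (h = 2*5**2 = 2*25 = 50)
A*V(6, h) = 4015*(-10) = -40150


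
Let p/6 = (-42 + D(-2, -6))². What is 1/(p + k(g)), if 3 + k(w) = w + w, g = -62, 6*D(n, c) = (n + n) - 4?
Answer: 3/33419 ≈ 8.9769e-5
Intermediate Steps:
D(n, c) = -⅔ + n/3 (D(n, c) = ((n + n) - 4)/6 = (2*n - 4)/6 = (-4 + 2*n)/6 = -⅔ + n/3)
k(w) = -3 + 2*w (k(w) = -3 + (w + w) = -3 + 2*w)
p = 33800/3 (p = 6*(-42 + (-⅔ + (⅓)*(-2)))² = 6*(-42 + (-⅔ - ⅔))² = 6*(-42 - 4/3)² = 6*(-130/3)² = 6*(16900/9) = 33800/3 ≈ 11267.)
1/(p + k(g)) = 1/(33800/3 + (-3 + 2*(-62))) = 1/(33800/3 + (-3 - 124)) = 1/(33800/3 - 127) = 1/(33419/3) = 3/33419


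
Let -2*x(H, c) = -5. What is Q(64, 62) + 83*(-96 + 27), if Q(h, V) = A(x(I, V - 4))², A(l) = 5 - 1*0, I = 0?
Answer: -5702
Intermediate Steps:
x(H, c) = 5/2 (x(H, c) = -½*(-5) = 5/2)
A(l) = 5 (A(l) = 5 + 0 = 5)
Q(h, V) = 25 (Q(h, V) = 5² = 25)
Q(64, 62) + 83*(-96 + 27) = 25 + 83*(-96 + 27) = 25 + 83*(-69) = 25 - 5727 = -5702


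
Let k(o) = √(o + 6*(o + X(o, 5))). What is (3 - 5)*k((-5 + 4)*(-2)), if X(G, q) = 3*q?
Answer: -4*√26 ≈ -20.396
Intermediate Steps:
k(o) = √(90 + 7*o) (k(o) = √(o + 6*(o + 3*5)) = √(o + 6*(o + 15)) = √(o + 6*(15 + o)) = √(o + (90 + 6*o)) = √(90 + 7*o))
(3 - 5)*k((-5 + 4)*(-2)) = (3 - 5)*√(90 + 7*((-5 + 4)*(-2))) = -2*√(90 + 7*(-1*(-2))) = -2*√(90 + 7*2) = -2*√(90 + 14) = -4*√26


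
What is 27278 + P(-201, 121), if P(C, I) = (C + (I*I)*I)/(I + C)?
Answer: 5136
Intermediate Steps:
P(C, I) = (C + I³)/(C + I) (P(C, I) = (C + I²*I)/(C + I) = (C + I³)/(C + I))
27278 + P(-201, 121) = 27278 + (-201 + 121³)/(-201 + 121) = 27278 + (-201 + 1771561)/(-80) = 27278 - 1/80*1771360 = 27278 - 22142 = 5136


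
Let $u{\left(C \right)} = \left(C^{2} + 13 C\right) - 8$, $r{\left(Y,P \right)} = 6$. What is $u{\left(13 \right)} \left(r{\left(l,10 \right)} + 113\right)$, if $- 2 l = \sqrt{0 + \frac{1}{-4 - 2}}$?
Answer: $39270$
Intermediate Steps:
$l = - \frac{i \sqrt{6}}{12}$ ($l = - \frac{\sqrt{0 + \frac{1}{-4 - 2}}}{2} = - \frac{\sqrt{0 + \frac{1}{-6}}}{2} = - \frac{\sqrt{0 - \frac{1}{6}}}{2} = - \frac{\sqrt{- \frac{1}{6}}}{2} = - \frac{\frac{1}{6} i \sqrt{6}}{2} = - \frac{i \sqrt{6}}{12} \approx - 0.20412 i$)
$u{\left(C \right)} = -8 + C^{2} + 13 C$
$u{\left(13 \right)} \left(r{\left(l,10 \right)} + 113\right) = \left(-8 + 13^{2} + 13 \cdot 13\right) \left(6 + 113\right) = \left(-8 + 169 + 169\right) 119 = 330 \cdot 119 = 39270$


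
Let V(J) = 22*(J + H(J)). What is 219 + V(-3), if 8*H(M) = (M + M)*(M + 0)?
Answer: 405/2 ≈ 202.50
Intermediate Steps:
H(M) = M**2/4 (H(M) = ((M + M)*(M + 0))/8 = ((2*M)*M)/8 = (2*M**2)/8 = M**2/4)
V(J) = 22*J + 11*J**2/2 (V(J) = 22*(J + J**2/4) = 22*J + 11*J**2/2)
219 + V(-3) = 219 + (11/2)*(-3)*(4 - 3) = 219 + (11/2)*(-3)*1 = 219 - 33/2 = 405/2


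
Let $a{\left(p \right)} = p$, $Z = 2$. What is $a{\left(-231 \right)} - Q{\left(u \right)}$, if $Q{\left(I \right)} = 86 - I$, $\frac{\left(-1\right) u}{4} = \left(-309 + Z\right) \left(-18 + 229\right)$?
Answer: $258791$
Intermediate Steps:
$u = 259108$ ($u = - 4 \left(-309 + 2\right) \left(-18 + 229\right) = - 4 \left(\left(-307\right) 211\right) = \left(-4\right) \left(-64777\right) = 259108$)
$a{\left(-231 \right)} - Q{\left(u \right)} = -231 - \left(86 - 259108\right) = -231 - -259022 = -231 + 259022 = 258791$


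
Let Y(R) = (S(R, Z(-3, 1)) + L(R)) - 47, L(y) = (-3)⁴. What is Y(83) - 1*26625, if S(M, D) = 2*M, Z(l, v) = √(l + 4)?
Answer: -26425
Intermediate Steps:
Z(l, v) = √(4 + l)
L(y) = 81
Y(R) = 34 + 2*R (Y(R) = (2*R + 81) - 47 = (81 + 2*R) - 47 = 34 + 2*R)
Y(83) - 1*26625 = (34 + 2*83) - 1*26625 = (34 + 166) - 26625 = 200 - 26625 = -26425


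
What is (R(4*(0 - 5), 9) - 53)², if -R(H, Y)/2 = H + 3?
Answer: 361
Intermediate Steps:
R(H, Y) = -6 - 2*H (R(H, Y) = -2*(H + 3) = -2*(3 + H) = -6 - 2*H)
(R(4*(0 - 5), 9) - 53)² = ((-6 - 8*(0 - 5)) - 53)² = ((-6 - 8*(-5)) - 53)² = ((-6 - 2*(-20)) - 53)² = ((-6 + 40) - 53)² = (34 - 53)² = (-19)² = 361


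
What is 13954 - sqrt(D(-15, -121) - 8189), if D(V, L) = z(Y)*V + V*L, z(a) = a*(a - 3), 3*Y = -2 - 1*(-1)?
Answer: 13954 - 2*I*sqrt(14379)/3 ≈ 13954.0 - 79.942*I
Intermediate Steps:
Y = -1/3 (Y = (-2 - 1*(-1))/3 = (-2 + 1)/3 = (1/3)*(-1) = -1/3 ≈ -0.33333)
z(a) = a*(-3 + a)
D(V, L) = 10*V/9 + L*V (D(V, L) = (-(-3 - 1/3)/3)*V + V*L = (-1/3*(-10/3))*V + L*V = 10*V/9 + L*V)
13954 - sqrt(D(-15, -121) - 8189) = 13954 - sqrt((1/9)*(-15)*(10 + 9*(-121)) - 8189) = 13954 - sqrt((1/9)*(-15)*(10 - 1089) - 8189) = 13954 - sqrt((1/9)*(-15)*(-1079) - 8189) = 13954 - sqrt(5395/3 - 8189) = 13954 - sqrt(-19172/3) = 13954 - 2*I*sqrt(14379)/3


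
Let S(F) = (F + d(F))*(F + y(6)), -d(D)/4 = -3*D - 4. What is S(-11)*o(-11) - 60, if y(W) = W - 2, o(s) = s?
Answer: -9839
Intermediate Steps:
y(W) = -2 + W
d(D) = 16 + 12*D (d(D) = -4*(-3*D - 4) = -4*(-4 - 3*D) = 16 + 12*D)
S(F) = (4 + F)*(16 + 13*F) (S(F) = (F + (16 + 12*F))*(F + (-2 + 6)) = (16 + 13*F)*(F + 4) = (16 + 13*F)*(4 + F) = (4 + F)*(16 + 13*F))
S(-11)*o(-11) - 60 = (64 + 13*(-11)**2 + 68*(-11))*(-11) - 60 = (64 + 13*121 - 748)*(-11) - 60 = (64 + 1573 - 748)*(-11) - 60 = 889*(-11) - 60 = -9779 - 60 = -9839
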